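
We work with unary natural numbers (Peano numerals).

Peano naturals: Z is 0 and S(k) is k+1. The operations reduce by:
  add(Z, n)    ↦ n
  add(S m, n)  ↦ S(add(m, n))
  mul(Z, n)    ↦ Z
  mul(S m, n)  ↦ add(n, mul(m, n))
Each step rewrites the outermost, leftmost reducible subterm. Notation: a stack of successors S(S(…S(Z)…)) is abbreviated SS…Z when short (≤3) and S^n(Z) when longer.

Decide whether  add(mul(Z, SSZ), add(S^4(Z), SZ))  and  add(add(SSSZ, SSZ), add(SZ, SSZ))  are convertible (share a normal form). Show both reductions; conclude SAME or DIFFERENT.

Term A:
  start: add(mul(Z, SSZ), add(S^4(Z), SZ))
  step 1: add(Z, add(S^4(Z), SZ))
  step 2: add(S^4(Z), SZ)
  step 3: S(add(SSSZ, SZ))
  step 4: S(S(add(SSZ, SZ)))
  step 5: S(S(S(add(SZ, SZ))))
  step 6: S(S(S(S(add(Z, SZ)))))
  step 7: S^5(Z)

Term B:
  start: add(add(SSSZ, SSZ), add(SZ, SSZ))
  step 1: add(S(add(SSZ, SSZ)), add(SZ, SSZ))
  step 2: S(add(add(SSZ, SSZ), add(SZ, SSZ)))
  step 3: S(add(S(add(SZ, SSZ)), add(SZ, SSZ)))
  step 4: S(S(add(add(SZ, SSZ), add(SZ, SSZ))))
  step 5: S(S(add(S(add(Z, SSZ)), add(SZ, SSZ))))
  step 6: S(S(S(add(add(Z, SSZ), add(SZ, SSZ)))))
  step 7: S(S(S(add(SSZ, add(SZ, SSZ)))))
  step 8: S(S(S(S(add(SZ, add(SZ, SSZ))))))
  step 9: S(S(S(S(S(add(Z, add(SZ, SSZ)))))))
  step 10: S(S(S(S(S(add(SZ, SSZ))))))
  step 11: S(S(S(S(S(S(add(Z, SSZ)))))))
  step 12: S^8(Z)

Answer: DIFFERENT — A ⇓ S^5(Z), B ⇓ S^8(Z)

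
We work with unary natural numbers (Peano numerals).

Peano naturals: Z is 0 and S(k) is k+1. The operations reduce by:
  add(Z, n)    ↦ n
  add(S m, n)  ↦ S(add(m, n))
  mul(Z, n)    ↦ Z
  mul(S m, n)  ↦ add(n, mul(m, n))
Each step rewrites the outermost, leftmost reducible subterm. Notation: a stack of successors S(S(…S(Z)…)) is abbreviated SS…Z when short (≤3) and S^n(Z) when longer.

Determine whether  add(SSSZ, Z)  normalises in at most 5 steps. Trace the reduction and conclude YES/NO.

Answer: YES — reaches normal form SSSZ in 4 ≤ 5 steps

Derivation:
  start: add(SSSZ, Z)
  step 1: S(add(SSZ, Z))
  step 2: S(S(add(SZ, Z)))
  step 3: S(S(S(add(Z, Z))))
  step 4: SSSZ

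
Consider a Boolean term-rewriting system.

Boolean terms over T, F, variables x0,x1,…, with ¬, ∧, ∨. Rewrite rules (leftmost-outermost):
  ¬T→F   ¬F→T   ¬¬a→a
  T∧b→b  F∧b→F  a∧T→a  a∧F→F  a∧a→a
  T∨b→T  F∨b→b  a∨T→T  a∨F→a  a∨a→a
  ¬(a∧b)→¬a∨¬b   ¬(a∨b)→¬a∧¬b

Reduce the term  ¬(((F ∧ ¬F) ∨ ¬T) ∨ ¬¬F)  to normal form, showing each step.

Answer: normal form = T  (in 10 steps)

Derivation:
  start: ¬(((F ∧ ¬F) ∨ ¬T) ∨ ¬¬F)
  →1  ¬((F ∧ ¬F) ∨ ¬T) ∧ ¬¬¬F
  →2  (¬(F ∧ ¬F) ∧ ¬¬T) ∧ ¬¬¬F
  →3  ((¬F ∨ ¬¬F) ∧ ¬¬T) ∧ ¬¬¬F
  →4  ((T ∨ ¬¬F) ∧ ¬¬T) ∧ ¬¬¬F
  →5  (T ∧ ¬¬T) ∧ ¬¬¬F
  →6  ¬¬T ∧ ¬¬¬F
  →7  T ∧ ¬¬¬F
  →8  ¬¬¬F
  →9  ¬F
  →10  T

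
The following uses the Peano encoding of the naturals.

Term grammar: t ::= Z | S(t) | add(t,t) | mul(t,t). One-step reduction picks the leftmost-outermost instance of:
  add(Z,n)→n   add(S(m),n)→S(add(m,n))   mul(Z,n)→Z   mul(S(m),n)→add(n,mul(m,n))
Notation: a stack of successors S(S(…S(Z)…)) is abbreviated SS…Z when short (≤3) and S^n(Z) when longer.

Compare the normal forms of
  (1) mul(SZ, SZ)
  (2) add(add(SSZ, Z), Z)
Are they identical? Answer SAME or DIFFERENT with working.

Answer: DIFFERENT — A ⇓ SZ, B ⇓ SSZ

Working:
Term A:
  start: mul(SZ, SZ)
  [1] add(SZ, mul(Z, SZ))
  [2] S(add(Z, mul(Z, SZ)))
  [3] S(mul(Z, SZ))
  [4] SZ

Term B:
  start: add(add(SSZ, Z), Z)
  [1] add(S(add(SZ, Z)), Z)
  [2] S(add(add(SZ, Z), Z))
  [3] S(add(S(add(Z, Z)), Z))
  [4] S(S(add(add(Z, Z), Z)))
  [5] S(S(add(Z, Z)))
  [6] SSZ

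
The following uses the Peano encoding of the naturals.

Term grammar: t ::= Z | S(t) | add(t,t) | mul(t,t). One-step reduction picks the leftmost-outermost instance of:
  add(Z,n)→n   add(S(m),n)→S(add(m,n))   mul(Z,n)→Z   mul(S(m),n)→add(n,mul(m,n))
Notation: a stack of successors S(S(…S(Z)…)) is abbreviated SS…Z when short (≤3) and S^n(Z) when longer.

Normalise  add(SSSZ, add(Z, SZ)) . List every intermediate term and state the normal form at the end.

Answer: normal form = S^4(Z)  (in 5 steps)

Reduction:
  start: add(SSSZ, add(Z, SZ))
  →1  S(add(SSZ, add(Z, SZ)))
  →2  S(S(add(SZ, add(Z, SZ))))
  →3  S(S(S(add(Z, add(Z, SZ)))))
  →4  S(S(S(add(Z, SZ))))
  →5  S^4(Z)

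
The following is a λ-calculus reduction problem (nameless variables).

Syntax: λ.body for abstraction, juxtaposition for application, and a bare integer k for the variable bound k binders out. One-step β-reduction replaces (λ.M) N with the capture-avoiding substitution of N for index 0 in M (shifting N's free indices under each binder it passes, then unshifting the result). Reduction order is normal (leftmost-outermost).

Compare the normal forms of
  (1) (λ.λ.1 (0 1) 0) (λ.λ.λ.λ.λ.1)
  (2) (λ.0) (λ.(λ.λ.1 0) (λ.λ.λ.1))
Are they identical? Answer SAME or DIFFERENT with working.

Answer: SAME — A ⇓ λ.λ.λ.λ.1, B ⇓ λ.λ.λ.λ.1

Derivation:
Term A:
  start: (λ.λ.1 (0 1) 0) (λ.λ.λ.λ.λ.1)
  step 1: λ.(λ.λ.λ.λ.λ.1) (0 (λ.λ.λ.λ.λ.1)) 0
  step 2: λ.(λ.λ.λ.λ.1) 0
  step 3: λ.λ.λ.λ.1

Term B:
  start: (λ.0) (λ.(λ.λ.1 0) (λ.λ.λ.1))
  step 1: λ.(λ.λ.1 0) (λ.λ.λ.1)
  step 2: λ.λ.(λ.λ.λ.1) 0
  step 3: λ.λ.λ.λ.1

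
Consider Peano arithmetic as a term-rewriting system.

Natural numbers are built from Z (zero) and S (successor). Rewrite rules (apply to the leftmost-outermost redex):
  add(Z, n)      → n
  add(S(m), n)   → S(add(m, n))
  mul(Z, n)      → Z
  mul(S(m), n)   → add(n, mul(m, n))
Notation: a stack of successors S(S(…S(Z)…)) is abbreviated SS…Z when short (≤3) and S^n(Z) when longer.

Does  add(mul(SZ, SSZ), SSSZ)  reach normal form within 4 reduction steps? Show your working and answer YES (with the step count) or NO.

Answer: NO — after 4 steps the term is S(add(S(add(Z, mul(Z, SSZ))), SSSZ)), not yet normal

Working:
  start: add(mul(SZ, SSZ), SSSZ)
  step 1: add(add(SSZ, mul(Z, SSZ)), SSSZ)
  step 2: add(S(add(SZ, mul(Z, SSZ))), SSSZ)
  step 3: S(add(add(SZ, mul(Z, SSZ)), SSSZ))
  step 4: S(add(S(add(Z, mul(Z, SSZ))), SSSZ))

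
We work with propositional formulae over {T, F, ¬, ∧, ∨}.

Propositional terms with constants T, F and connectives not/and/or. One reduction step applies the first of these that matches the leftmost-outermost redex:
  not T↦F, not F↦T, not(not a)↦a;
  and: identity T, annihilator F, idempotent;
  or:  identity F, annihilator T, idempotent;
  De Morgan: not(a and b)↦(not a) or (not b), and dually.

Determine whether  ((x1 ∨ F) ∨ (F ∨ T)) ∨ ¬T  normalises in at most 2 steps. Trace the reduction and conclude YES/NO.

  start: ((x1 ∨ F) ∨ (F ∨ T)) ∨ ¬T
  [1] (x1 ∨ (F ∨ T)) ∨ ¬T
  [2] (x1 ∨ T) ∨ ¬T

Answer: NO — after 2 steps the term is (x1 ∨ T) ∨ ¬T, not yet normal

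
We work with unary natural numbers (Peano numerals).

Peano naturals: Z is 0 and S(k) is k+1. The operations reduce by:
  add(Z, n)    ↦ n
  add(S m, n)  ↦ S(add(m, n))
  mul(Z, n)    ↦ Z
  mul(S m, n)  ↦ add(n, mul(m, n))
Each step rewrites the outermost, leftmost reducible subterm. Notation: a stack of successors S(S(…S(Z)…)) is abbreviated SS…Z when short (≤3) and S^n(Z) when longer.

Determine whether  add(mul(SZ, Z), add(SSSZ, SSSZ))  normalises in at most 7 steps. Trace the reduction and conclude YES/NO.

  start: add(mul(SZ, Z), add(SSSZ, SSSZ))
  step 1: add(add(Z, mul(Z, Z)), add(SSSZ, SSSZ))
  step 2: add(mul(Z, Z), add(SSSZ, SSSZ))
  step 3: add(Z, add(SSSZ, SSSZ))
  step 4: add(SSSZ, SSSZ)
  step 5: S(add(SSZ, SSSZ))
  step 6: S(S(add(SZ, SSSZ)))
  step 7: S(S(S(add(Z, SSSZ))))

Answer: NO — after 7 steps the term is S(S(S(add(Z, SSSZ)))), not yet normal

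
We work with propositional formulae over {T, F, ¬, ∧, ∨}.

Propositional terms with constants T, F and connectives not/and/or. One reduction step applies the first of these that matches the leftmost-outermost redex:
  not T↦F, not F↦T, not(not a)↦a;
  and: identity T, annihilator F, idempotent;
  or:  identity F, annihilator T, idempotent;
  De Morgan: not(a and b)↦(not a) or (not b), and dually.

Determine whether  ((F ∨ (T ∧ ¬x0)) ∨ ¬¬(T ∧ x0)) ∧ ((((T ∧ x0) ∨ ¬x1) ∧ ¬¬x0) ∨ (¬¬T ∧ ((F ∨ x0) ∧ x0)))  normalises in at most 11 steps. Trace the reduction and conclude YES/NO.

  start: ((F ∨ (T ∧ ¬x0)) ∨ ¬¬(T ∧ x0)) ∧ ((((T ∧ x0) ∨ ¬x1) ∧ ¬¬x0) ∨ (¬¬T ∧ ((F ∨ x0) ∧ x0)))
  step 1: ((T ∧ ¬x0) ∨ ¬¬(T ∧ x0)) ∧ ((((T ∧ x0) ∨ ¬x1) ∧ ¬¬x0) ∨ (¬¬T ∧ ((F ∨ x0) ∧ x0)))
  step 2: (¬x0 ∨ ¬¬(T ∧ x0)) ∧ ((((T ∧ x0) ∨ ¬x1) ∧ ¬¬x0) ∨ (¬¬T ∧ ((F ∨ x0) ∧ x0)))
  step 3: (¬x0 ∨ (T ∧ x0)) ∧ ((((T ∧ x0) ∨ ¬x1) ∧ ¬¬x0) ∨ (¬¬T ∧ ((F ∨ x0) ∧ x0)))
  step 4: (¬x0 ∨ x0) ∧ ((((T ∧ x0) ∨ ¬x1) ∧ ¬¬x0) ∨ (¬¬T ∧ ((F ∨ x0) ∧ x0)))
  step 5: (¬x0 ∨ x0) ∧ (((x0 ∨ ¬x1) ∧ ¬¬x0) ∨ (¬¬T ∧ ((F ∨ x0) ∧ x0)))
  step 6: (¬x0 ∨ x0) ∧ (((x0 ∨ ¬x1) ∧ x0) ∨ (¬¬T ∧ ((F ∨ x0) ∧ x0)))
  step 7: (¬x0 ∨ x0) ∧ (((x0 ∨ ¬x1) ∧ x0) ∨ (T ∧ ((F ∨ x0) ∧ x0)))
  step 8: (¬x0 ∨ x0) ∧ (((x0 ∨ ¬x1) ∧ x0) ∨ ((F ∨ x0) ∧ x0))
  step 9: (¬x0 ∨ x0) ∧ (((x0 ∨ ¬x1) ∧ x0) ∨ (x0 ∧ x0))
  step 10: (¬x0 ∨ x0) ∧ (((x0 ∨ ¬x1) ∧ x0) ∨ x0)

Answer: YES — reaches normal form (¬x0 ∨ x0) ∧ (((x0 ∨ ¬x1) ∧ x0) ∨ x0) in 10 ≤ 11 steps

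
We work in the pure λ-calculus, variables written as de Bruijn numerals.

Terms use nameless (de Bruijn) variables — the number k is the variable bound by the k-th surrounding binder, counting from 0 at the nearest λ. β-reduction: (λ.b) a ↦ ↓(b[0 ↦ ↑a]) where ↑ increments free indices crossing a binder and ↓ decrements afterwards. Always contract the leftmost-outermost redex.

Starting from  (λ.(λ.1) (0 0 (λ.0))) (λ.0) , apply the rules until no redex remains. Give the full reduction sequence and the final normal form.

Answer: normal form = λ.0  (in 2 steps)

Derivation:
  start: (λ.(λ.1) (0 0 (λ.0))) (λ.0)
  [1] (λ.λ.0) ((λ.0) (λ.0) (λ.0))
  [2] λ.0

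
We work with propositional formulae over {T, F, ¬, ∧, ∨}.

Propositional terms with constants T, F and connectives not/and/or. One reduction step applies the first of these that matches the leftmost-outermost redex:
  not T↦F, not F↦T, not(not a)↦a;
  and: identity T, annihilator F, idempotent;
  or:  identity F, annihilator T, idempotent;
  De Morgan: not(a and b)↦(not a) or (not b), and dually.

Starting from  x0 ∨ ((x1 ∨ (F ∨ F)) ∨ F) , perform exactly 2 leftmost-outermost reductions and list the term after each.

Answer: after 2 steps: x0 ∨ (x1 ∨ F)

Derivation:
  start: x0 ∨ ((x1 ∨ (F ∨ F)) ∨ F)
  [1] x0 ∨ (x1 ∨ (F ∨ F))
  [2] x0 ∨ (x1 ∨ F)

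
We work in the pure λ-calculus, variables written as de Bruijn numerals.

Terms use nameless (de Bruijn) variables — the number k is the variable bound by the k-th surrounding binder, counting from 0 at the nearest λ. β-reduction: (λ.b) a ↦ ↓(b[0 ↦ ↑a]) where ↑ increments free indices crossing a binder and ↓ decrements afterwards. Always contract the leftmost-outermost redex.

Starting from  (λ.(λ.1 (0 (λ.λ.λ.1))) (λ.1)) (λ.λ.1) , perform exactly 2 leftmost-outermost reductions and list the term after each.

Answer: after 2 steps: (λ.λ.1) ((λ.λ.λ.1) (λ.λ.λ.1))

Reduction:
  start: (λ.(λ.1 (0 (λ.λ.λ.1))) (λ.1)) (λ.λ.1)
  →1  (λ.(λ.λ.1) (0 (λ.λ.λ.1))) (λ.λ.λ.1)
  →2  (λ.λ.1) ((λ.λ.λ.1) (λ.λ.λ.1))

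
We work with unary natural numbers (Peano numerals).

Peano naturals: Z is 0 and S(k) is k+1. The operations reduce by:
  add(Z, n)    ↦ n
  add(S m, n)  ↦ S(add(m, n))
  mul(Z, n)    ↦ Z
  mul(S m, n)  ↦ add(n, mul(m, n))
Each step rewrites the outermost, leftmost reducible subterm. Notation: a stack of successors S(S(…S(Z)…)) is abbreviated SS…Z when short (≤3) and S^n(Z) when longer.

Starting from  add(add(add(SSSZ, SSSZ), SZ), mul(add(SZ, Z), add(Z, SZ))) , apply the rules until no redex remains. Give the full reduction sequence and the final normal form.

  start: add(add(add(SSSZ, SSSZ), SZ), mul(add(SZ, Z), add(Z, SZ)))
  [1] add(add(S(add(SSZ, SSSZ)), SZ), mul(add(SZ, Z), add(Z, SZ)))
  [2] add(S(add(add(SSZ, SSSZ), SZ)), mul(add(SZ, Z), add(Z, SZ)))
  [3] S(add(add(add(SSZ, SSSZ), SZ), mul(add(SZ, Z), add(Z, SZ))))
  [4] S(add(add(S(add(SZ, SSSZ)), SZ), mul(add(SZ, Z), add(Z, SZ))))
  [5] S(add(S(add(add(SZ, SSSZ), SZ)), mul(add(SZ, Z), add(Z, SZ))))
  [6] S(S(add(add(add(SZ, SSSZ), SZ), mul(add(SZ, Z), add(Z, SZ)))))
  [7] S(S(add(add(S(add(Z, SSSZ)), SZ), mul(add(SZ, Z), add(Z, SZ)))))
  [8] S(S(add(S(add(add(Z, SSSZ), SZ)), mul(add(SZ, Z), add(Z, SZ)))))
  [9] S(S(S(add(add(add(Z, SSSZ), SZ), mul(add(SZ, Z), add(Z, SZ))))))
  [10] S(S(S(add(add(SSSZ, SZ), mul(add(SZ, Z), add(Z, SZ))))))
  [11] S(S(S(add(S(add(SSZ, SZ)), mul(add(SZ, Z), add(Z, SZ))))))
  [12] S(S(S(S(add(add(SSZ, SZ), mul(add(SZ, Z), add(Z, SZ)))))))
  [13] S(S(S(S(add(S(add(SZ, SZ)), mul(add(SZ, Z), add(Z, SZ)))))))
  [14] S(S(S(S(S(add(add(SZ, SZ), mul(add(SZ, Z), add(Z, SZ))))))))
  [15] S(S(S(S(S(add(S(add(Z, SZ)), mul(add(SZ, Z), add(Z, SZ))))))))
  [16] S(S(S(S(S(S(add(add(Z, SZ), mul(add(SZ, Z), add(Z, SZ)))))))))
  [17] S(S(S(S(S(S(add(SZ, mul(add(SZ, Z), add(Z, SZ)))))))))
  [18] S(S(S(S(S(S(S(add(Z, mul(add(SZ, Z), add(Z, SZ))))))))))
  [19] S(S(S(S(S(S(S(mul(add(SZ, Z), add(Z, SZ)))))))))
  [20] S(S(S(S(S(S(S(mul(S(add(Z, Z)), add(Z, SZ)))))))))
  [21] S(S(S(S(S(S(S(add(add(Z, SZ), mul(add(Z, Z), add(Z, SZ))))))))))
  [22] S(S(S(S(S(S(S(add(SZ, mul(add(Z, Z), add(Z, SZ))))))))))
  [23] S(S(S(S(S(S(S(S(add(Z, mul(add(Z, Z), add(Z, SZ)))))))))))
  [24] S(S(S(S(S(S(S(S(mul(add(Z, Z), add(Z, SZ))))))))))
  [25] S(S(S(S(S(S(S(S(mul(Z, add(Z, SZ))))))))))
  [26] S^8(Z)

Answer: normal form = S^8(Z)  (in 26 steps)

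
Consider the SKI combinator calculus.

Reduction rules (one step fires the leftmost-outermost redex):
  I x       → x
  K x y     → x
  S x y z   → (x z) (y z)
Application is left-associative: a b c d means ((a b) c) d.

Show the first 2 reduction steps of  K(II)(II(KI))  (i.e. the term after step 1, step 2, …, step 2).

Answer: after 2 steps: I

Working:
  start: K(II)(II(KI))
  step 1: II
  step 2: I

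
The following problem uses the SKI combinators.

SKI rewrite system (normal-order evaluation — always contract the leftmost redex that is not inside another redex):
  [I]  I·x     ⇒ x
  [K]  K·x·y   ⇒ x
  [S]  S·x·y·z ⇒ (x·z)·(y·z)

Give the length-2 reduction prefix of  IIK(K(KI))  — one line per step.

  start: IIK(K(KI))
  step 1: IK(K(KI))
  step 2: K(K(KI))

Answer: after 2 steps: K(K(KI))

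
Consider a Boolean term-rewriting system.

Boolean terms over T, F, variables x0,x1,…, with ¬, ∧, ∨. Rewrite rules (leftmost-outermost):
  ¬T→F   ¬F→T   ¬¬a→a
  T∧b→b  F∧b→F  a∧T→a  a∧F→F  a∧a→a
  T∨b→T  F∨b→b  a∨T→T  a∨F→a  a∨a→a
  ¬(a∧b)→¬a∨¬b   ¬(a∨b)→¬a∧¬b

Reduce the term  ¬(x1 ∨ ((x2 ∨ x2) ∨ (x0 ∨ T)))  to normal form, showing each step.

Answer: normal form = F  (in 9 steps)

Working:
  start: ¬(x1 ∨ ((x2 ∨ x2) ∨ (x0 ∨ T)))
  step 1: ¬x1 ∧ ¬((x2 ∨ x2) ∨ (x0 ∨ T))
  step 2: ¬x1 ∧ (¬(x2 ∨ x2) ∧ ¬(x0 ∨ T))
  step 3: ¬x1 ∧ ((¬x2 ∧ ¬x2) ∧ ¬(x0 ∨ T))
  step 4: ¬x1 ∧ (¬x2 ∧ ¬(x0 ∨ T))
  step 5: ¬x1 ∧ (¬x2 ∧ (¬x0 ∧ ¬T))
  step 6: ¬x1 ∧ (¬x2 ∧ (¬x0 ∧ F))
  step 7: ¬x1 ∧ (¬x2 ∧ F)
  step 8: ¬x1 ∧ F
  step 9: F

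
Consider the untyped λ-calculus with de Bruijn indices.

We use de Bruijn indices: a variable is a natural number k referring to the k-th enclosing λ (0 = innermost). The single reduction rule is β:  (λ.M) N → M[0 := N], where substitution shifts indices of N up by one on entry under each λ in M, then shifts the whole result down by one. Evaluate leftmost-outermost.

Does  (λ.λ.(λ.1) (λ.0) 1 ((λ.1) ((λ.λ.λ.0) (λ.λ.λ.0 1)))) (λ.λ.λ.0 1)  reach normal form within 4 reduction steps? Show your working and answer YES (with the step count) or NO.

Answer: YES — reaches normal form λ.0 (λ.λ.λ.0 1) 0 in 3 ≤ 4 steps

Working:
  start: (λ.λ.(λ.1) (λ.0) 1 ((λ.1) ((λ.λ.λ.0) (λ.λ.λ.0 1)))) (λ.λ.λ.0 1)
  [1] λ.(λ.1) (λ.0) (λ.λ.λ.0 1) ((λ.1) ((λ.λ.λ.0) (λ.λ.λ.0 1)))
  [2] λ.0 (λ.λ.λ.0 1) ((λ.1) ((λ.λ.λ.0) (λ.λ.λ.0 1)))
  [3] λ.0 (λ.λ.λ.0 1) 0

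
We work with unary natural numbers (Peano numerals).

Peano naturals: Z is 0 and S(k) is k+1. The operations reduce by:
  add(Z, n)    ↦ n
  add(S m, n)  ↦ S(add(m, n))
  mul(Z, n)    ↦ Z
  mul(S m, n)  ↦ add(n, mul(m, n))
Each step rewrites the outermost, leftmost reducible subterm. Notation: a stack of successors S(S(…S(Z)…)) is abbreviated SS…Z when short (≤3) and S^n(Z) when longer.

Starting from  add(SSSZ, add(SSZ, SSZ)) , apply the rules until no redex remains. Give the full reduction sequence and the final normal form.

  start: add(SSSZ, add(SSZ, SSZ))
  →1  S(add(SSZ, add(SSZ, SSZ)))
  →2  S(S(add(SZ, add(SSZ, SSZ))))
  →3  S(S(S(add(Z, add(SSZ, SSZ)))))
  →4  S(S(S(add(SSZ, SSZ))))
  →5  S(S(S(S(add(SZ, SSZ)))))
  →6  S(S(S(S(S(add(Z, SSZ))))))
  →7  S^7(Z)

Answer: normal form = S^7(Z)  (in 7 steps)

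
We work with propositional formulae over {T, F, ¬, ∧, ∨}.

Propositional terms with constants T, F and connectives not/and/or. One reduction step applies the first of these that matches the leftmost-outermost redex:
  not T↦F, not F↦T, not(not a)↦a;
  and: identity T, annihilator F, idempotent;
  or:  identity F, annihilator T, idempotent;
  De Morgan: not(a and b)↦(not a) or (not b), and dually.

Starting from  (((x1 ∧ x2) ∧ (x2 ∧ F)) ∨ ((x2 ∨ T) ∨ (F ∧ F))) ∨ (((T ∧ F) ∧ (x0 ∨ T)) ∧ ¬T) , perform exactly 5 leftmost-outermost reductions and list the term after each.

Answer: after 5 steps: T ∨ (((T ∧ F) ∧ (x0 ∨ T)) ∧ ¬T)

Reduction:
  start: (((x1 ∧ x2) ∧ (x2 ∧ F)) ∨ ((x2 ∨ T) ∨ (F ∧ F))) ∨ (((T ∧ F) ∧ (x0 ∨ T)) ∧ ¬T)
  [1] (((x1 ∧ x2) ∧ F) ∨ ((x2 ∨ T) ∨ (F ∧ F))) ∨ (((T ∧ F) ∧ (x0 ∨ T)) ∧ ¬T)
  [2] (F ∨ ((x2 ∨ T) ∨ (F ∧ F))) ∨ (((T ∧ F) ∧ (x0 ∨ T)) ∧ ¬T)
  [3] ((x2 ∨ T) ∨ (F ∧ F)) ∨ (((T ∧ F) ∧ (x0 ∨ T)) ∧ ¬T)
  [4] (T ∨ (F ∧ F)) ∨ (((T ∧ F) ∧ (x0 ∨ T)) ∧ ¬T)
  [5] T ∨ (((T ∧ F) ∧ (x0 ∨ T)) ∧ ¬T)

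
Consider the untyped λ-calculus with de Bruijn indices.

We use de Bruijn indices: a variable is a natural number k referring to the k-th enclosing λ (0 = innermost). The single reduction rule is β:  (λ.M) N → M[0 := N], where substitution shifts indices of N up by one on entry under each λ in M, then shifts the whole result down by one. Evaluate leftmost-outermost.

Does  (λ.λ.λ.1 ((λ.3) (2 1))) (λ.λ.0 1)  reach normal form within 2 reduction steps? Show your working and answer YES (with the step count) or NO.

Answer: YES — reaches normal form λ.λ.1 (λ.λ.0 1) in 2 ≤ 2 steps

Working:
  start: (λ.λ.λ.1 ((λ.3) (2 1))) (λ.λ.0 1)
  step 1: λ.λ.1 ((λ.λ.λ.0 1) ((λ.λ.0 1) 1))
  step 2: λ.λ.1 (λ.λ.0 1)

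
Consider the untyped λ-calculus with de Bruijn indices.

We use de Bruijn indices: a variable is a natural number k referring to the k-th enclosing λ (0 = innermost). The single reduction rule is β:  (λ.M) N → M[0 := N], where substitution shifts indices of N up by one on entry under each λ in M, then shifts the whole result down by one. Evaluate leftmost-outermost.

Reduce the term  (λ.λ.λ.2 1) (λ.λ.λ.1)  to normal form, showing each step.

  start: (λ.λ.λ.2 1) (λ.λ.λ.1)
  step 1: λ.λ.(λ.λ.λ.1) 1
  step 2: λ.λ.λ.λ.1

Answer: normal form = λ.λ.λ.λ.1  (in 2 steps)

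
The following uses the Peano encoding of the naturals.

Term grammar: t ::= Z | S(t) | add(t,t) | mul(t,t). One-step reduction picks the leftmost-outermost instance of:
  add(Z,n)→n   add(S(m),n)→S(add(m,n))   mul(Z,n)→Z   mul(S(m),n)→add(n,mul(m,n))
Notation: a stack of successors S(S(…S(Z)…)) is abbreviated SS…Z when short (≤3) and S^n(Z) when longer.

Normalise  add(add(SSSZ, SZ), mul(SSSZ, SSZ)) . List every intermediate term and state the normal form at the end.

  start: add(add(SSSZ, SZ), mul(SSSZ, SSZ))
  step 1: add(S(add(SSZ, SZ)), mul(SSSZ, SSZ))
  step 2: S(add(add(SSZ, SZ), mul(SSSZ, SSZ)))
  step 3: S(add(S(add(SZ, SZ)), mul(SSSZ, SSZ)))
  step 4: S(S(add(add(SZ, SZ), mul(SSSZ, SSZ))))
  step 5: S(S(add(S(add(Z, SZ)), mul(SSSZ, SSZ))))
  step 6: S(S(S(add(add(Z, SZ), mul(SSSZ, SSZ)))))
  step 7: S(S(S(add(SZ, mul(SSSZ, SSZ)))))
  step 8: S(S(S(S(add(Z, mul(SSSZ, SSZ))))))
  step 9: S(S(S(S(mul(SSSZ, SSZ)))))
  step 10: S(S(S(S(add(SSZ, mul(SSZ, SSZ))))))
  step 11: S(S(S(S(S(add(SZ, mul(SSZ, SSZ)))))))
  step 12: S(S(S(S(S(S(add(Z, mul(SSZ, SSZ))))))))
  step 13: S(S(S(S(S(S(mul(SSZ, SSZ)))))))
  step 14: S(S(S(S(S(S(add(SSZ, mul(SZ, SSZ))))))))
  step 15: S(S(S(S(S(S(S(add(SZ, mul(SZ, SSZ)))))))))
  step 16: S(S(S(S(S(S(S(S(add(Z, mul(SZ, SSZ))))))))))
  step 17: S(S(S(S(S(S(S(S(mul(SZ, SSZ)))))))))
  step 18: S(S(S(S(S(S(S(S(add(SSZ, mul(Z, SSZ))))))))))
  step 19: S(S(S(S(S(S(S(S(S(add(SZ, mul(Z, SSZ)))))))))))
  step 20: S(S(S(S(S(S(S(S(S(S(add(Z, mul(Z, SSZ))))))))))))
  step 21: S(S(S(S(S(S(S(S(S(S(mul(Z, SSZ)))))))))))
  step 22: S^10(Z)

Answer: normal form = S^10(Z)  (in 22 steps)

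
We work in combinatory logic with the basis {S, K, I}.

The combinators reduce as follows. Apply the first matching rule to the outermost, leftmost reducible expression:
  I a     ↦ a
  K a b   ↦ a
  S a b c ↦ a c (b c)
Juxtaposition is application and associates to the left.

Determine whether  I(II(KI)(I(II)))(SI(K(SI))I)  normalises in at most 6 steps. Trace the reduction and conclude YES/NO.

  start: I(II(KI)(I(II)))(SI(K(SI))I)
  step 1: II(KI)(I(II))(SI(K(SI))I)
  step 2: I(KI)(I(II))(SI(K(SI))I)
  step 3: KI(I(II))(SI(K(SI))I)
  step 4: I(SI(K(SI))I)
  step 5: SI(K(SI))I
  step 6: II(K(SI)I)

Answer: NO — after 6 steps the term is II(K(SI)I), not yet normal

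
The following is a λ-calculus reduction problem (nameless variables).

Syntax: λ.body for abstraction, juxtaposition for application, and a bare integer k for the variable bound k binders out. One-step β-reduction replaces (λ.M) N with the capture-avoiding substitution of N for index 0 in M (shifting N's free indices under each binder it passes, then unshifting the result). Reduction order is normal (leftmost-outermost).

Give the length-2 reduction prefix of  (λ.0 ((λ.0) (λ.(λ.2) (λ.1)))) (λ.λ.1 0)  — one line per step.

Answer: after 2 steps: λ.(λ.0) (λ.(λ.λ.λ.1 0) (λ.1)) 0

Working:
  start: (λ.0 ((λ.0) (λ.(λ.2) (λ.1)))) (λ.λ.1 0)
  step 1: (λ.λ.1 0) ((λ.0) (λ.(λ.λ.λ.1 0) (λ.1)))
  step 2: λ.(λ.0) (λ.(λ.λ.λ.1 0) (λ.1)) 0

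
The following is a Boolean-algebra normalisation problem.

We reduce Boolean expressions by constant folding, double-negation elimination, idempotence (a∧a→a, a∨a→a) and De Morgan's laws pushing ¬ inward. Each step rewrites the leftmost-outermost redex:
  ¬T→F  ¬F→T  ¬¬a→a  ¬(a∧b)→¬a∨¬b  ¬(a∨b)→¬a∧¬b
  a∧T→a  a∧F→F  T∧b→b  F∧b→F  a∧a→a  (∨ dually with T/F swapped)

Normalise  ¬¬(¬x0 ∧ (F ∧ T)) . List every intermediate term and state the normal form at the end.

  start: ¬¬(¬x0 ∧ (F ∧ T))
  step 1: ¬x0 ∧ (F ∧ T)
  step 2: ¬x0 ∧ F
  step 3: F

Answer: normal form = F  (in 3 steps)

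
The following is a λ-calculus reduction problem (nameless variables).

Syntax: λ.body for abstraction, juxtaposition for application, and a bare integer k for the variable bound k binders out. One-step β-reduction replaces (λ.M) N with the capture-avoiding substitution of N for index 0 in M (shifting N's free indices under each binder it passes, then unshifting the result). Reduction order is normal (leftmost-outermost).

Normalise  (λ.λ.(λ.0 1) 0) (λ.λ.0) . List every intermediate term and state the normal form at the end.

Answer: normal form = λ.0 0  (in 2 steps)

Derivation:
  start: (λ.λ.(λ.0 1) 0) (λ.λ.0)
  step 1: λ.(λ.0 1) 0
  step 2: λ.0 0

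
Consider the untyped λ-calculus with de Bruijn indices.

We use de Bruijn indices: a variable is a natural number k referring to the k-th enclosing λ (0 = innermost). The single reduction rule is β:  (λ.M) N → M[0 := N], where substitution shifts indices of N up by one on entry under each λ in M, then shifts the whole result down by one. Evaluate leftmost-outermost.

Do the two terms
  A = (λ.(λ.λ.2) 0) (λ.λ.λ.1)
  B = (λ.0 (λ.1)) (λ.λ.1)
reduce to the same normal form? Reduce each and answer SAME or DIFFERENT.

Term A:
  start: (λ.(λ.λ.2) 0) (λ.λ.λ.1)
  →1  (λ.λ.λ.λ.λ.1) (λ.λ.λ.1)
  →2  λ.λ.λ.λ.1

Term B:
  start: (λ.0 (λ.1)) (λ.λ.1)
  →1  (λ.λ.1) (λ.λ.λ.1)
  →2  λ.λ.λ.λ.1

Answer: SAME — A ⇓ λ.λ.λ.λ.1, B ⇓ λ.λ.λ.λ.1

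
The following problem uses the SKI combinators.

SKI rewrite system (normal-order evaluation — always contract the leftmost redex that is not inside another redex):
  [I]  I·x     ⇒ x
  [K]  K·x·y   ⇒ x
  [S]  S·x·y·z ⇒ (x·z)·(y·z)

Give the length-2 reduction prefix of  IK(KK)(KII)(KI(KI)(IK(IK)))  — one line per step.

Answer: after 2 steps: KK(KI(KI)(IK(IK)))

Reduction:
  start: IK(KK)(KII)(KI(KI)(IK(IK)))
  step 1: K(KK)(KII)(KI(KI)(IK(IK)))
  step 2: KK(KI(KI)(IK(IK)))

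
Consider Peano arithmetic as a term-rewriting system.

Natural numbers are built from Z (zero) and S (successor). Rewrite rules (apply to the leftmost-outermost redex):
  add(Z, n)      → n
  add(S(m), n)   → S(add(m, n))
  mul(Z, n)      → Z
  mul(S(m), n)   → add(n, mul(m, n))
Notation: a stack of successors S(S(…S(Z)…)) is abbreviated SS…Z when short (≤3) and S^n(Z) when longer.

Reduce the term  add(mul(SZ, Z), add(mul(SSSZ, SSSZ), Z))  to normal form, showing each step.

Answer: normal form = S^9(Z)  (in 30 steps)

Derivation:
  start: add(mul(SZ, Z), add(mul(SSSZ, SSSZ), Z))
  →1  add(add(Z, mul(Z, Z)), add(mul(SSSZ, SSSZ), Z))
  →2  add(mul(Z, Z), add(mul(SSSZ, SSSZ), Z))
  →3  add(Z, add(mul(SSSZ, SSSZ), Z))
  →4  add(mul(SSSZ, SSSZ), Z)
  →5  add(add(SSSZ, mul(SSZ, SSSZ)), Z)
  →6  add(S(add(SSZ, mul(SSZ, SSSZ))), Z)
  →7  S(add(add(SSZ, mul(SSZ, SSSZ)), Z))
  →8  S(add(S(add(SZ, mul(SSZ, SSSZ))), Z))
  →9  S(S(add(add(SZ, mul(SSZ, SSSZ)), Z)))
  →10  S(S(add(S(add(Z, mul(SSZ, SSSZ))), Z)))
  →11  S(S(S(add(add(Z, mul(SSZ, SSSZ)), Z))))
  →12  S(S(S(add(mul(SSZ, SSSZ), Z))))
  →13  S(S(S(add(add(SSSZ, mul(SZ, SSSZ)), Z))))
  →14  S(S(S(add(S(add(SSZ, mul(SZ, SSSZ))), Z))))
  →15  S(S(S(S(add(add(SSZ, mul(SZ, SSSZ)), Z)))))
  →16  S(S(S(S(add(S(add(SZ, mul(SZ, SSSZ))), Z)))))
  →17  S(S(S(S(S(add(add(SZ, mul(SZ, SSSZ)), Z))))))
  →18  S(S(S(S(S(add(S(add(Z, mul(SZ, SSSZ))), Z))))))
  →19  S(S(S(S(S(S(add(add(Z, mul(SZ, SSSZ)), Z)))))))
  →20  S(S(S(S(S(S(add(mul(SZ, SSSZ), Z)))))))
  →21  S(S(S(S(S(S(add(add(SSSZ, mul(Z, SSSZ)), Z)))))))
  →22  S(S(S(S(S(S(add(S(add(SSZ, mul(Z, SSSZ))), Z)))))))
  →23  S(S(S(S(S(S(S(add(add(SSZ, mul(Z, SSSZ)), Z))))))))
  →24  S(S(S(S(S(S(S(add(S(add(SZ, mul(Z, SSSZ))), Z))))))))
  →25  S(S(S(S(S(S(S(S(add(add(SZ, mul(Z, SSSZ)), Z)))))))))
  →26  S(S(S(S(S(S(S(S(add(S(add(Z, mul(Z, SSSZ))), Z)))))))))
  →27  S(S(S(S(S(S(S(S(S(add(add(Z, mul(Z, SSSZ)), Z))))))))))
  →28  S(S(S(S(S(S(S(S(S(add(mul(Z, SSSZ), Z))))))))))
  →29  S(S(S(S(S(S(S(S(S(add(Z, Z))))))))))
  →30  S^9(Z)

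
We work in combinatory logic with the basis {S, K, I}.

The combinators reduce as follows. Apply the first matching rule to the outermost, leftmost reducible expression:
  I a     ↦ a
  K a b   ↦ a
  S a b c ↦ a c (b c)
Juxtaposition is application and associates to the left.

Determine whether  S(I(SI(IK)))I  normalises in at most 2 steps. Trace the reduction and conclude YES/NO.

  start: S(I(SI(IK)))I
  →1  S(SI(IK))I
  →2  S(SIK)I

Answer: YES — reaches normal form S(SIK)I in 2 ≤ 2 steps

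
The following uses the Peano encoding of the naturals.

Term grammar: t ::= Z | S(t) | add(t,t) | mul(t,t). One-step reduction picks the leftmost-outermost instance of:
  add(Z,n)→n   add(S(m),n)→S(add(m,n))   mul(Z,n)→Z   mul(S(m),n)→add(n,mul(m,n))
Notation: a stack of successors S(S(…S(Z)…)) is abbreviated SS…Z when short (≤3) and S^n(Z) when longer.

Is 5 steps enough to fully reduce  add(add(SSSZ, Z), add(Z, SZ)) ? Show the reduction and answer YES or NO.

Answer: NO — after 5 steps the term is S(S(add(S(add(Z, Z)), add(Z, SZ)))), not yet normal

Working:
  start: add(add(SSSZ, Z), add(Z, SZ))
  →1  add(S(add(SSZ, Z)), add(Z, SZ))
  →2  S(add(add(SSZ, Z), add(Z, SZ)))
  →3  S(add(S(add(SZ, Z)), add(Z, SZ)))
  →4  S(S(add(add(SZ, Z), add(Z, SZ))))
  →5  S(S(add(S(add(Z, Z)), add(Z, SZ))))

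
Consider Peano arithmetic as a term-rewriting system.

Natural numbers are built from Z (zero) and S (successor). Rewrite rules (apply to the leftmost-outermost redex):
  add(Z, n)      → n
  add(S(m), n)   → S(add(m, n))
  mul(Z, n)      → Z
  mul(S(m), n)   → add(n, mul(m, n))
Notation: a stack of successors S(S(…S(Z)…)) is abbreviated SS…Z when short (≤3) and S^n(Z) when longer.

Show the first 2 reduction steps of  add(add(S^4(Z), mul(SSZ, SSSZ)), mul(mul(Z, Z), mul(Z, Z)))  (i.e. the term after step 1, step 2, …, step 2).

Answer: after 2 steps: S(add(add(SSSZ, mul(SSZ, SSSZ)), mul(mul(Z, Z), mul(Z, Z))))

Reduction:
  start: add(add(S^4(Z), mul(SSZ, SSSZ)), mul(mul(Z, Z), mul(Z, Z)))
  step 1: add(S(add(SSSZ, mul(SSZ, SSSZ))), mul(mul(Z, Z), mul(Z, Z)))
  step 2: S(add(add(SSSZ, mul(SSZ, SSSZ)), mul(mul(Z, Z), mul(Z, Z))))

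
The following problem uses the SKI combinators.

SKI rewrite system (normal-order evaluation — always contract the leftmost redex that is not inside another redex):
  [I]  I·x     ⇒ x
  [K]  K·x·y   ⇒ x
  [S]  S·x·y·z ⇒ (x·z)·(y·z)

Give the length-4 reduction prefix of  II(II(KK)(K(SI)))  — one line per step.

Answer: after 4 steps: KK(K(SI))

Derivation:
  start: II(II(KK)(K(SI)))
  →1  I(II(KK)(K(SI)))
  →2  II(KK)(K(SI))
  →3  I(KK)(K(SI))
  →4  KK(K(SI))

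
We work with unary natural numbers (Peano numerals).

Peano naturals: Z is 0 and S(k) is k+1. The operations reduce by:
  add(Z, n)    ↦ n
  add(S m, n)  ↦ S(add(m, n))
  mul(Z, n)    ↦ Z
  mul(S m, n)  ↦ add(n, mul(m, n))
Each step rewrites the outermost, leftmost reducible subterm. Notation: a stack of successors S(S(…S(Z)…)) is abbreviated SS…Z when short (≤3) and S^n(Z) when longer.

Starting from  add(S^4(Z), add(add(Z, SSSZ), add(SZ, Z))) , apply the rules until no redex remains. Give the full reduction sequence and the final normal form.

  start: add(S^4(Z), add(add(Z, SSSZ), add(SZ, Z)))
  [1] S(add(SSSZ, add(add(Z, SSSZ), add(SZ, Z))))
  [2] S(S(add(SSZ, add(add(Z, SSSZ), add(SZ, Z)))))
  [3] S(S(S(add(SZ, add(add(Z, SSSZ), add(SZ, Z))))))
  [4] S(S(S(S(add(Z, add(add(Z, SSSZ), add(SZ, Z)))))))
  [5] S(S(S(S(add(add(Z, SSSZ), add(SZ, Z))))))
  [6] S(S(S(S(add(SSSZ, add(SZ, Z))))))
  [7] S(S(S(S(S(add(SSZ, add(SZ, Z)))))))
  [8] S(S(S(S(S(S(add(SZ, add(SZ, Z))))))))
  [9] S(S(S(S(S(S(S(add(Z, add(SZ, Z)))))))))
  [10] S(S(S(S(S(S(S(add(SZ, Z))))))))
  [11] S(S(S(S(S(S(S(S(add(Z, Z)))))))))
  [12] S^8(Z)

Answer: normal form = S^8(Z)  (in 12 steps)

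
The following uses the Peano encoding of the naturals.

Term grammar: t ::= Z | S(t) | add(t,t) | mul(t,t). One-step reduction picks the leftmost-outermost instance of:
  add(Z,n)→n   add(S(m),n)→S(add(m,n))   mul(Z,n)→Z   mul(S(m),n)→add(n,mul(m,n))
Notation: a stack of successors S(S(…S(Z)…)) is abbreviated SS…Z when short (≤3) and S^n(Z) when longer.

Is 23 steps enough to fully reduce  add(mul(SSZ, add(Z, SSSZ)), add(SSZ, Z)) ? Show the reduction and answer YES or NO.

Answer: YES — reaches normal form S^8(Z) in 23 ≤ 23 steps

Reduction:
  start: add(mul(SSZ, add(Z, SSSZ)), add(SSZ, Z))
  step 1: add(add(add(Z, SSSZ), mul(SZ, add(Z, SSSZ))), add(SSZ, Z))
  step 2: add(add(SSSZ, mul(SZ, add(Z, SSSZ))), add(SSZ, Z))
  step 3: add(S(add(SSZ, mul(SZ, add(Z, SSSZ)))), add(SSZ, Z))
  step 4: S(add(add(SSZ, mul(SZ, add(Z, SSSZ))), add(SSZ, Z)))
  step 5: S(add(S(add(SZ, mul(SZ, add(Z, SSSZ)))), add(SSZ, Z)))
  step 6: S(S(add(add(SZ, mul(SZ, add(Z, SSSZ))), add(SSZ, Z))))
  step 7: S(S(add(S(add(Z, mul(SZ, add(Z, SSSZ)))), add(SSZ, Z))))
  step 8: S(S(S(add(add(Z, mul(SZ, add(Z, SSSZ))), add(SSZ, Z)))))
  step 9: S(S(S(add(mul(SZ, add(Z, SSSZ)), add(SSZ, Z)))))
  step 10: S(S(S(add(add(add(Z, SSSZ), mul(Z, add(Z, SSSZ))), add(SSZ, Z)))))
  step 11: S(S(S(add(add(SSSZ, mul(Z, add(Z, SSSZ))), add(SSZ, Z)))))
  step 12: S(S(S(add(S(add(SSZ, mul(Z, add(Z, SSSZ)))), add(SSZ, Z)))))
  step 13: S(S(S(S(add(add(SSZ, mul(Z, add(Z, SSSZ))), add(SSZ, Z))))))
  step 14: S(S(S(S(add(S(add(SZ, mul(Z, add(Z, SSSZ)))), add(SSZ, Z))))))
  step 15: S(S(S(S(S(add(add(SZ, mul(Z, add(Z, SSSZ))), add(SSZ, Z)))))))
  step 16: S(S(S(S(S(add(S(add(Z, mul(Z, add(Z, SSSZ)))), add(SSZ, Z)))))))
  step 17: S(S(S(S(S(S(add(add(Z, mul(Z, add(Z, SSSZ))), add(SSZ, Z))))))))
  step 18: S(S(S(S(S(S(add(mul(Z, add(Z, SSSZ)), add(SSZ, Z))))))))
  step 19: S(S(S(S(S(S(add(Z, add(SSZ, Z))))))))
  step 20: S(S(S(S(S(S(add(SSZ, Z)))))))
  step 21: S(S(S(S(S(S(S(add(SZ, Z))))))))
  step 22: S(S(S(S(S(S(S(S(add(Z, Z)))))))))
  step 23: S^8(Z)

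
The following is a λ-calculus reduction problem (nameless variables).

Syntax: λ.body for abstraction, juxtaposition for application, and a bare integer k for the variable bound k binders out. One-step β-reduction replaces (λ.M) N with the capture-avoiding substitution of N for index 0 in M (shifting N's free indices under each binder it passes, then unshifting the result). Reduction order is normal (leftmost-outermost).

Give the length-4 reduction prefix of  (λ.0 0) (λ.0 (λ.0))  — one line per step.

  start: (λ.0 0) (λ.0 (λ.0))
  step 1: (λ.0 (λ.0)) (λ.0 (λ.0))
  step 2: (λ.0 (λ.0)) (λ.0)
  step 3: (λ.0) (λ.0)
  step 4: λ.0

Answer: after 4 steps: λ.0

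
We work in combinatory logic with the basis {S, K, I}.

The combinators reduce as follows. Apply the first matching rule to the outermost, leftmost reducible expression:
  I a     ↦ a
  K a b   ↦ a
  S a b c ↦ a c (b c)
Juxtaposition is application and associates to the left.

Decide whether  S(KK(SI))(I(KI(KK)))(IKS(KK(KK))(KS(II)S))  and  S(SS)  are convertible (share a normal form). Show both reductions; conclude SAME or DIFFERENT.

Term A:
  start: S(KK(SI))(I(KI(KK)))(IKS(KK(KK))(KS(II)S))
  step 1: KK(SI)(IKS(KK(KK))(KS(II)S))(I(KI(KK))(IKS(KK(KK))(KS(II)S)))
  step 2: K(IKS(KK(KK))(KS(II)S))(I(KI(KK))(IKS(KK(KK))(KS(II)S)))
  step 3: IKS(KK(KK))(KS(II)S)
  step 4: KS(KK(KK))(KS(II)S)
  step 5: S(KS(II)S)
  step 6: S(SS)

Term B:
  start: S(SS)

Answer: SAME — A ⇓ S(SS), B ⇓ S(SS)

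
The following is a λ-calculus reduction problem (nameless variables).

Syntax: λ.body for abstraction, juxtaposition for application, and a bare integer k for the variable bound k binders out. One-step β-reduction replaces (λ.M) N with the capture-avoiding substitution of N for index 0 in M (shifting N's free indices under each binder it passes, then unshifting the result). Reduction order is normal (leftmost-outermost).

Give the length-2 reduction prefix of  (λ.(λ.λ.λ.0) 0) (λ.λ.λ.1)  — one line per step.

  start: (λ.(λ.λ.λ.0) 0) (λ.λ.λ.1)
  →1  (λ.λ.λ.0) (λ.λ.λ.1)
  →2  λ.λ.0

Answer: after 2 steps: λ.λ.0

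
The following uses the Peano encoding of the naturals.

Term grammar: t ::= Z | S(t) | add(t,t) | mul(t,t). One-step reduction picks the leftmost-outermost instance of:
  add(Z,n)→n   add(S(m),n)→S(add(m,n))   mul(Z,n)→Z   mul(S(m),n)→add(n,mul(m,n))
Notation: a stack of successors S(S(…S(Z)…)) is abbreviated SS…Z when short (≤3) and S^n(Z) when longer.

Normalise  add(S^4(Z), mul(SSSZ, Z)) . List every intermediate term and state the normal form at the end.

  start: add(S^4(Z), mul(SSSZ, Z))
  →1  S(add(SSSZ, mul(SSSZ, Z)))
  →2  S(S(add(SSZ, mul(SSSZ, Z))))
  →3  S(S(S(add(SZ, mul(SSSZ, Z)))))
  →4  S(S(S(S(add(Z, mul(SSSZ, Z))))))
  →5  S(S(S(S(mul(SSSZ, Z)))))
  →6  S(S(S(S(add(Z, mul(SSZ, Z))))))
  →7  S(S(S(S(mul(SSZ, Z)))))
  →8  S(S(S(S(add(Z, mul(SZ, Z))))))
  →9  S(S(S(S(mul(SZ, Z)))))
  →10  S(S(S(S(add(Z, mul(Z, Z))))))
  →11  S(S(S(S(mul(Z, Z)))))
  →12  S^4(Z)

Answer: normal form = S^4(Z)  (in 12 steps)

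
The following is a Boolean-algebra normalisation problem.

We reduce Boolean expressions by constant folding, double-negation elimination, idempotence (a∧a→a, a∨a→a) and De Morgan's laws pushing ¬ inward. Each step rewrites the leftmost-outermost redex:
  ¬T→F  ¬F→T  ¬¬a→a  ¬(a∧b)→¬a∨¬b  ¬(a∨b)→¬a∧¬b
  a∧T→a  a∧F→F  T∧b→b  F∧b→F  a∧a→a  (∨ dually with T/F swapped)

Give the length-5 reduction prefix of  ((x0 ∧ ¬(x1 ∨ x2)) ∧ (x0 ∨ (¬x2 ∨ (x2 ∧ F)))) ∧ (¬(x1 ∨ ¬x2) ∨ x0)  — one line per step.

Answer: after 5 steps: ((x0 ∧ (¬x1 ∧ ¬x2)) ∧ (x0 ∨ ¬x2)) ∧ ((¬x1 ∧ x2) ∨ x0)

Reduction:
  start: ((x0 ∧ ¬(x1 ∨ x2)) ∧ (x0 ∨ (¬x2 ∨ (x2 ∧ F)))) ∧ (¬(x1 ∨ ¬x2) ∨ x0)
  →1  ((x0 ∧ (¬x1 ∧ ¬x2)) ∧ (x0 ∨ (¬x2 ∨ (x2 ∧ F)))) ∧ (¬(x1 ∨ ¬x2) ∨ x0)
  →2  ((x0 ∧ (¬x1 ∧ ¬x2)) ∧ (x0 ∨ (¬x2 ∨ F))) ∧ (¬(x1 ∨ ¬x2) ∨ x0)
  →3  ((x0 ∧ (¬x1 ∧ ¬x2)) ∧ (x0 ∨ ¬x2)) ∧ (¬(x1 ∨ ¬x2) ∨ x0)
  →4  ((x0 ∧ (¬x1 ∧ ¬x2)) ∧ (x0 ∨ ¬x2)) ∧ ((¬x1 ∧ ¬¬x2) ∨ x0)
  →5  ((x0 ∧ (¬x1 ∧ ¬x2)) ∧ (x0 ∨ ¬x2)) ∧ ((¬x1 ∧ x2) ∨ x0)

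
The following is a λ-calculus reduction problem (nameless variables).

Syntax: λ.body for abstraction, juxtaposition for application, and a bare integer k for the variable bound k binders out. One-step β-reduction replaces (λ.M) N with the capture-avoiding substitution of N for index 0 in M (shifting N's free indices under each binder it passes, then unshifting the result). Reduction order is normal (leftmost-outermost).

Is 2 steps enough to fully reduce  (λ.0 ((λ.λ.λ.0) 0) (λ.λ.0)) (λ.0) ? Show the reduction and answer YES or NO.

Answer: NO — after 2 steps the term is (λ.λ.λ.0) (λ.0) (λ.λ.0), not yet normal

Working:
  start: (λ.0 ((λ.λ.λ.0) 0) (λ.λ.0)) (λ.0)
  step 1: (λ.0) ((λ.λ.λ.0) (λ.0)) (λ.λ.0)
  step 2: (λ.λ.λ.0) (λ.0) (λ.λ.0)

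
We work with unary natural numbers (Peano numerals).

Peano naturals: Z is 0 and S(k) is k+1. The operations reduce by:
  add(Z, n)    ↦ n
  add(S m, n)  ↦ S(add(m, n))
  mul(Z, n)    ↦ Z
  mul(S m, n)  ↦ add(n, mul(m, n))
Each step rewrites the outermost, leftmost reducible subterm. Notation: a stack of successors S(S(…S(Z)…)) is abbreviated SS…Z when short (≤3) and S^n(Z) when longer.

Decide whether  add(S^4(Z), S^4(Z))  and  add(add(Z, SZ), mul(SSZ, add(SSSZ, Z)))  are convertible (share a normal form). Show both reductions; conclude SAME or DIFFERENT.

Answer: DIFFERENT — A ⇓ S^8(Z), B ⇓ S^7(Z)

Reduction:
Term A:
  start: add(S^4(Z), S^4(Z))
  [1] S(add(SSSZ, S^4(Z)))
  [2] S(S(add(SSZ, S^4(Z))))
  [3] S(S(S(add(SZ, S^4(Z)))))
  [4] S(S(S(S(add(Z, S^4(Z))))))
  [5] S^8(Z)

Term B:
  start: add(add(Z, SZ), mul(SSZ, add(SSSZ, Z)))
  [1] add(SZ, mul(SSZ, add(SSSZ, Z)))
  [2] S(add(Z, mul(SSZ, add(SSSZ, Z))))
  [3] S(mul(SSZ, add(SSSZ, Z)))
  [4] S(add(add(SSSZ, Z), mul(SZ, add(SSSZ, Z))))
  [5] S(add(S(add(SSZ, Z)), mul(SZ, add(SSSZ, Z))))
  [6] S(S(add(add(SSZ, Z), mul(SZ, add(SSSZ, Z)))))
  [7] S(S(add(S(add(SZ, Z)), mul(SZ, add(SSSZ, Z)))))
  [8] S(S(S(add(add(SZ, Z), mul(SZ, add(SSSZ, Z))))))
  [9] S(S(S(add(S(add(Z, Z)), mul(SZ, add(SSSZ, Z))))))
  [10] S(S(S(S(add(add(Z, Z), mul(SZ, add(SSSZ, Z)))))))
  [11] S(S(S(S(add(Z, mul(SZ, add(SSSZ, Z)))))))
  [12] S(S(S(S(mul(SZ, add(SSSZ, Z))))))
  [13] S(S(S(S(add(add(SSSZ, Z), mul(Z, add(SSSZ, Z)))))))
  [14] S(S(S(S(add(S(add(SSZ, Z)), mul(Z, add(SSSZ, Z)))))))
  [15] S(S(S(S(S(add(add(SSZ, Z), mul(Z, add(SSSZ, Z))))))))
  [16] S(S(S(S(S(add(S(add(SZ, Z)), mul(Z, add(SSSZ, Z))))))))
  [17] S(S(S(S(S(S(add(add(SZ, Z), mul(Z, add(SSSZ, Z)))))))))
  [18] S(S(S(S(S(S(add(S(add(Z, Z)), mul(Z, add(SSSZ, Z)))))))))
  [19] S(S(S(S(S(S(S(add(add(Z, Z), mul(Z, add(SSSZ, Z))))))))))
  [20] S(S(S(S(S(S(S(add(Z, mul(Z, add(SSSZ, Z))))))))))
  [21] S(S(S(S(S(S(S(mul(Z, add(SSSZ, Z)))))))))
  [22] S^7(Z)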